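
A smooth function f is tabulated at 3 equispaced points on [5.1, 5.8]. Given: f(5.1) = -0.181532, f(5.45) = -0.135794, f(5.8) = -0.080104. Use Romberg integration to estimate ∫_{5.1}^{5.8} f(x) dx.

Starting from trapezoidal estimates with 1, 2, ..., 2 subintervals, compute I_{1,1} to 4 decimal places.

I_{0,0} (trapezoid, 1 panel, h=0.7000): -0.091573
I_{1,0} (trapezoid, 2 panels, h=0.3500): -0.093314
I_{1,1} = -0.093314 + (-0.093314 − (-0.091573))/3 = -0.093894

-0.0939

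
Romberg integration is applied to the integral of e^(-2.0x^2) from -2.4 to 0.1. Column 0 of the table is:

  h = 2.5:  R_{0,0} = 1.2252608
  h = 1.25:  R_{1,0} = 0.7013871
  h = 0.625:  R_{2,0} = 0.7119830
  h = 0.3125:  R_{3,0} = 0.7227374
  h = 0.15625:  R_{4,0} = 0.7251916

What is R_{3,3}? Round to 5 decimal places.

0.72703

R_{1,1} = (4·0.7013871 − 1.2252608) / 3 = 0.5267625
R_{2,1} = (4·0.7119830 − 0.7013871) / 3 = 0.7155150
R_{3,1} = 0.7227374 + (0.7227374 − 0.7119830)/3 = 0.7263222
R_{2,2} = 0.7155150 + (0.7155150 − 0.5267625)/15 = 0.7280985
R_{3,2} = (16·0.7263222 − 0.7155150) / 15 = 0.7270427
R_{3,3} = (64·0.7270427 − 0.7280985) / 63 = 0.7270259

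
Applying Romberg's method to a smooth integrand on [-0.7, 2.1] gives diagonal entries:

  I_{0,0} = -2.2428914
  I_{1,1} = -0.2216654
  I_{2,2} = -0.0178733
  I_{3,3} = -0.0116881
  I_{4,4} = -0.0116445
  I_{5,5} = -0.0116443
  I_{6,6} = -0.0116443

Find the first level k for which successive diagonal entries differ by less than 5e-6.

k = 5

|I_{1,1} − I_{0,0}| = 2.0212260 ≥ 5e-6
|I_{2,2} − I_{1,1}| = 0.2037921 ≥ 5e-6
|I_{3,3} − I_{2,2}| = 0.0061852 ≥ 5e-6
|I_{4,4} − I_{3,3}| = 0.0000436 ≥ 5e-6
|I_{5,5} − I_{4,4}| = 0.0000002 < 5e-6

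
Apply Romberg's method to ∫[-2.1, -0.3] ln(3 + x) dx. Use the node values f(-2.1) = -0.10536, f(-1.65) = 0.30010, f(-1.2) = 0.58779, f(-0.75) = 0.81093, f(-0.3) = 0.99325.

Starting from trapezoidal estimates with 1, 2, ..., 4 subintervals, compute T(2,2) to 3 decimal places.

T(0,0) (trapezoid, 1 panel, h=1.8000): 0.79910
T(1,0) (trapezoid, 2 panels, h=0.9000): 0.92856
T(2,0) (trapezoid, 4 panels, h=0.4500): 0.96424
T(1,1) = 0.92856 + (0.92856 − 0.79910)/3 = 0.97171
T(2,1) = 0.96424 + (0.96424 − 0.92856)/3 = 0.97613
T(2,2) = 0.97613 + (0.97613 − 0.97171)/15 = 0.97642

0.976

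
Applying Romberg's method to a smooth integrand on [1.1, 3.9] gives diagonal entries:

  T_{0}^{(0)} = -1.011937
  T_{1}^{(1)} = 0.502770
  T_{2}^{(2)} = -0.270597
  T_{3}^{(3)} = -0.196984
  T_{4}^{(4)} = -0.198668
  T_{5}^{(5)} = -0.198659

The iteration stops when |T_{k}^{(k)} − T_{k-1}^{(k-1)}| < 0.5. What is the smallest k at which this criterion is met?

k = 3

|T_{1}^{(1)} − T_{0}^{(0)}| = 1.514707 ≥ 0.5
|T_{2}^{(2)} − T_{1}^{(1)}| = 0.773367 ≥ 0.5
|T_{3}^{(3)} − T_{2}^{(2)}| = 0.073613 < 0.5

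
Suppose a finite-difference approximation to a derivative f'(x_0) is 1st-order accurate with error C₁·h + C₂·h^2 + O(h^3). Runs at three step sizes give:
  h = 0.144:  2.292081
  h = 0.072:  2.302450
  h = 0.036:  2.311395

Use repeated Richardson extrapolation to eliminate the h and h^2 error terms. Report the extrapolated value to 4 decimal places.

First eliminate the h term (factor 2^1 = 2):
  B₁ = (2·2.302450 − 2.292081)/1 = 2.312819
  B₂ = (2·2.311395 − 2.302450)/1 = 2.320340
Then eliminate the h^2 term (factor 2^2 = 4):
  (4·2.320340 − 2.312819)/3 = 2.322847

2.3228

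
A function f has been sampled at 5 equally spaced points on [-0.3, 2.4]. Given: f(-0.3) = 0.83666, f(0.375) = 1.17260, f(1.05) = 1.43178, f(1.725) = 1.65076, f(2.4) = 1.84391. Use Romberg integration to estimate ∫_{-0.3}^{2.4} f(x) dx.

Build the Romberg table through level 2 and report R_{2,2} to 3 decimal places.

3.789

R_{0,0} (trapezoid, 1 panel, h=2.7000): 3.61877
R_{1,0} (trapezoid, 2 panels, h=1.3500): 3.74229
R_{2,0} (trapezoid, 4 panels, h=0.6750): 3.77691
R_{1,1} = 3.74229 + (3.74229 − 3.61877)/3 = 3.78346
R_{2,1} = 3.77691 + (3.77691 − 3.74229)/3 = 3.78845
R_{2,2} = 3.78845 + (3.78845 − 3.78346)/15 = 3.78878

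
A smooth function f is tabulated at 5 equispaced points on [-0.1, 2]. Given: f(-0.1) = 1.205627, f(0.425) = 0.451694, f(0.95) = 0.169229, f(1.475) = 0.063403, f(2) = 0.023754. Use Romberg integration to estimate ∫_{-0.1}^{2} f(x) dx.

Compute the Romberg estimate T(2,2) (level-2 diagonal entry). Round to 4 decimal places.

T(0,0) (trapezoid, 1 panel, h=2.1000): 1.290850
T(1,0) (trapezoid, 2 panels, h=1.0500): 0.823115
T(2,0) (trapezoid, 4 panels, h=0.5250): 0.681984
T(1,1) = 0.823115 + (0.823115 − 1.290850)/3 = 0.667203
T(2,1) = 0.681984 + (0.681984 − 0.823115)/3 = 0.634940
T(2,2) = 0.634940 + (0.634940 − 0.667203)/15 = 0.632789

0.6328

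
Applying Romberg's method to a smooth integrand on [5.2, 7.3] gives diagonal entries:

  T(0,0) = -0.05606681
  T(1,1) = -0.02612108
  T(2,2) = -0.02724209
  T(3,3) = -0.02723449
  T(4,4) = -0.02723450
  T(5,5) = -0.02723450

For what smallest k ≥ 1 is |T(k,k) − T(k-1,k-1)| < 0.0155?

k = 2

|T(1,1) − T(0,0)| = 0.02994573 ≥ 0.0155
|T(2,2) − T(1,1)| = 0.00112101 < 0.0155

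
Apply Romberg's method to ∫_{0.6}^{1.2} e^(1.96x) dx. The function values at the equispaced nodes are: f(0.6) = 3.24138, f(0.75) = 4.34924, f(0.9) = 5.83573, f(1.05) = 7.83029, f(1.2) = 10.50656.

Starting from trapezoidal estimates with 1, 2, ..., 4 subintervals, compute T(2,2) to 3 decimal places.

T(0,0) (trapezoid, 1 panel, h=0.6000): 4.12438
T(1,0) (trapezoid, 2 panels, h=0.3000): 3.81291
T(2,0) (trapezoid, 4 panels, h=0.1500): 3.73338
T(1,1) = 3.81291 + (3.81291 − 4.12438)/3 = 3.70909
T(2,1) = 3.73338 + (3.73338 − 3.81291)/3 = 3.70687
T(2,2) = 3.70687 + (3.70687 − 3.70909)/15 = 3.70672

3.707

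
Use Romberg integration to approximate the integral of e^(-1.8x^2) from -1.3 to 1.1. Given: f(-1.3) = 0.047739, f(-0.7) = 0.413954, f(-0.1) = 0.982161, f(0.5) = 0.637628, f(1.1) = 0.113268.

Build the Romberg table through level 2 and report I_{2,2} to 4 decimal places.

I_{0,0} (trapezoid, 1 panel, h=2.4000): 0.193208
I_{1,0} (trapezoid, 2 panels, h=1.2000): 1.275197
I_{2,0} (trapezoid, 4 panels, h=0.6000): 1.268548
I_{1,1} = 1.275197 + (1.275197 − 0.193208)/3 = 1.635860
I_{2,1} = 1.268548 + (1.268548 − 1.275197)/3 = 1.266332
I_{2,2} = 1.266332 + (1.266332 − 1.635860)/15 = 1.241697

1.2417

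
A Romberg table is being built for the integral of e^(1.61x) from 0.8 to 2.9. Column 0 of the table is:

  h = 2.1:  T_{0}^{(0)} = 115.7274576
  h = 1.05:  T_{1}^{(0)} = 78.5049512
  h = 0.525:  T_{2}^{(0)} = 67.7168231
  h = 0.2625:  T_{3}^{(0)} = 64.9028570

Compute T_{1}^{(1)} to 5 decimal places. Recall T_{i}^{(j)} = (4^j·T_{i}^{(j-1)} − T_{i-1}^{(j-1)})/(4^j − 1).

T_{1}^{(1)} = (4·78.5049512 − 115.7274576) / 3 = 66.0974491

66.09745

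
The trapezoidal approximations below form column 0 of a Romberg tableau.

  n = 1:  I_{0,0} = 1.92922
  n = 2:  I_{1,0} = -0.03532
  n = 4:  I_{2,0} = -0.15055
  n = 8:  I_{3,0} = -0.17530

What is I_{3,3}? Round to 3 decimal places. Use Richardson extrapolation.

-0.184

Richardson extrapolation on the trapezoidal column (denominator 4−1=3):
I_{1,1} = (4·(-0.03532) − 1.92922) / 3 = -0.69017
I_{2,1} = -0.15055 + (-0.15055 − (-0.03532))/3 = -0.18896
I_{3,1} = (4·(-0.17530) − (-0.15055)) / 3 = -0.18355
I_{2,2} = -0.18896 + (-0.18896 − (-0.69017))/15 = -0.15555
I_{3,2} = -0.18355 + (-0.18355 − (-0.18896))/15 = -0.18319
I_{3,3} = (64·(-0.18319) − (-0.15555)) / 63 = -0.18363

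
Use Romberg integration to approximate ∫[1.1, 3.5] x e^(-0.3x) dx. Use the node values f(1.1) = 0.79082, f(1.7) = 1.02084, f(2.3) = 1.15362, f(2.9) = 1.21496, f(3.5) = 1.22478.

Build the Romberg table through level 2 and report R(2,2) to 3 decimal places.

R(0,0) (trapezoid, 1 panel, h=2.4000): 2.41872
R(1,0) (trapezoid, 2 panels, h=1.2000): 2.59370
R(2,0) (trapezoid, 4 panels, h=0.6000): 2.63833
R(1,1) = 2.59370 + (2.59370 − 2.41872)/3 = 2.65203
R(2,1) = 2.63833 + (2.63833 − 2.59370)/3 = 2.65321
R(2,2) = 2.65321 + (2.65321 − 2.65203)/15 = 2.65329

2.653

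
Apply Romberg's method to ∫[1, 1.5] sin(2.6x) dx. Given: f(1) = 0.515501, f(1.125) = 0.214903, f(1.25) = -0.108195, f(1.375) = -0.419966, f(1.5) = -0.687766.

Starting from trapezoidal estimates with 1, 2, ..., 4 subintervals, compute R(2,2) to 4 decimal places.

-0.0504

R(0,0) (trapezoid, 1 panel, h=0.5000): -0.043066
R(1,0) (trapezoid, 2 panels, h=0.2500): -0.048582
R(2,0) (trapezoid, 4 panels, h=0.1250): -0.049924
R(1,1) = -0.048582 + (-0.048582 − (-0.043066))/3 = -0.050421
R(2,1) = -0.049924 + (-0.049924 − (-0.048582))/3 = -0.050371
R(2,2) = -0.050371 + (-0.050371 − (-0.050421))/15 = -0.050368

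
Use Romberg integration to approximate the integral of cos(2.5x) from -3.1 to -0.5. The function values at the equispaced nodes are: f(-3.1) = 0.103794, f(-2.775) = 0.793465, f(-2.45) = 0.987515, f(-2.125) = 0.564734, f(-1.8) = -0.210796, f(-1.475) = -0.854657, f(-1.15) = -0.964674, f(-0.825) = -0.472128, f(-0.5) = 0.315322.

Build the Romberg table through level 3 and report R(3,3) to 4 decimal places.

R(0,0) (trapezoid, 1 panel, h=2.6000): 0.544851
R(1,0) (trapezoid, 2 panels, h=1.3000): -0.001609
R(2,0) (trapezoid, 4 panels, h=0.6500): 0.014042
R(3,0) (trapezoid, 8 panels, h=0.3250): 0.017231
R(1,1) = -0.001609 + (-0.001609 − 0.544851)/3 = -0.183762
R(2,1) = 0.014042 + (0.014042 − (-0.001609))/3 = 0.019259
R(3,1) = 0.017231 + (0.017231 − 0.014042)/3 = 0.018294
R(2,2) = 0.019259 + (0.019259 − (-0.183762))/15 = 0.032794
R(3,2) = 0.018294 + (0.018294 − 0.019259)/15 = 0.018230
R(3,3) = 0.018230 + (0.018230 − 0.032794)/63 = 0.017999

0.0180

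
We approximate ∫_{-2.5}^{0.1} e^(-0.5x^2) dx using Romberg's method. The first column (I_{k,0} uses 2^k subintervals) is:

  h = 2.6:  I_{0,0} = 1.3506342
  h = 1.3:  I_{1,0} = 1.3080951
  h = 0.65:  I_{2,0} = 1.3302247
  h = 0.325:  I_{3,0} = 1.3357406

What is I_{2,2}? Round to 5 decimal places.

1.34051

Richardson extrapolation on the trapezoidal column (denominator 4−1=3):
I_{1,1} = (4·1.3080951 − 1.3506342) / 3 = 1.2939154
I_{2,1} = (4·1.3302247 − 1.3080951) / 3 = 1.3376012
I_{2,2} = (16·1.3376012 − 1.2939154) / 15 = 1.3405136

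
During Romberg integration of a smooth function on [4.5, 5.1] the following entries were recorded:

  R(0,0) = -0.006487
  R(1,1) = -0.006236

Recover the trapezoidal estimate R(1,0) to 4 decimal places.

-0.0063

From R(1,1) = (4·R(1,0) − R(0,0))/3, solve for R(1,0):
4·R(1,0) = 3·(-0.006236) + (-0.006487) = -0.025195
R(1,0) = -0.006299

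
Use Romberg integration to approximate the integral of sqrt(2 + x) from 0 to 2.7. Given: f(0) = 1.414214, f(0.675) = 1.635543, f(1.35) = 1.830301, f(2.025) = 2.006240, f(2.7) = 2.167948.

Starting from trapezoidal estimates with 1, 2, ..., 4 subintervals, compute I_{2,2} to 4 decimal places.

I_{0,0} (trapezoid, 1 panel, h=2.7000): 4.835919
I_{1,0} (trapezoid, 2 panels, h=1.3500): 4.888866
I_{2,0} (trapezoid, 4 panels, h=0.6750): 4.902636
I_{1,1} = 4.888866 + (4.888866 − 4.835919)/3 = 4.906515
I_{2,1} = 4.902636 + (4.902636 − 4.888866)/3 = 4.907226
I_{2,2} = 4.907226 + (4.907226 − 4.906515)/15 = 4.907273

4.9073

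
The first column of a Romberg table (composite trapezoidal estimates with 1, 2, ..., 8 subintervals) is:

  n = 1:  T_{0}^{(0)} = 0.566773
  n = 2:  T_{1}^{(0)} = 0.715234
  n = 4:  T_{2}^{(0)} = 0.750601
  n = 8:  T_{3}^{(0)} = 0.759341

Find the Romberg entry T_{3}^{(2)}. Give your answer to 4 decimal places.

T_{2}^{(1)} = 0.750601 + (0.750601 − 0.715234)/3 = 0.762390
T_{3}^{(1)} = 0.759341 + (0.759341 − 0.750601)/3 = 0.762254
T_{3}^{(2)} = (16·0.762254 − 0.762390) / 15 = 0.762245
(Column j=1 coincides with Simpson's rule on the same nodes.)

0.7622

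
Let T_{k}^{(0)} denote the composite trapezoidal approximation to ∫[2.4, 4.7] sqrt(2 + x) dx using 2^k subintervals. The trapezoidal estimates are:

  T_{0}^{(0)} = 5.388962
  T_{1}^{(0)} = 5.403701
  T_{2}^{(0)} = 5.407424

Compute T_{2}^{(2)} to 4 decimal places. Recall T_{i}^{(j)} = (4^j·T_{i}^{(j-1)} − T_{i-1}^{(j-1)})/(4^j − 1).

T_{1}^{(1)} = (4·5.403701 − 5.388962) / 3 = 5.408614
T_{2}^{(1)} = (4·5.407424 − 5.403701) / 3 = 5.408665
T_{2}^{(2)} = 5.408665 + (5.408665 − 5.408614)/15 = 5.408668

5.4087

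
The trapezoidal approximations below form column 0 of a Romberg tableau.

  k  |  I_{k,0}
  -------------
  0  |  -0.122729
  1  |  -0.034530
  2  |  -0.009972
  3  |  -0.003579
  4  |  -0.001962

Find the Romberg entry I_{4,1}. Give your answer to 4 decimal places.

-0.0014

Richardson extrapolation on the trapezoidal column (denominator 4−1=3):
I_{4,1} = (4·(-0.001962) − (-0.003579)) / 3 = -0.001423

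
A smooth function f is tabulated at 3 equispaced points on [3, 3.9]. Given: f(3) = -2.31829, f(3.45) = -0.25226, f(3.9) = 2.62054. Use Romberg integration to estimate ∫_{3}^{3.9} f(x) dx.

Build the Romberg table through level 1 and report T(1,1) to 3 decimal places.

-0.106

T(0,0) (trapezoid, 1 panel, h=0.9000): 0.13601
T(1,0) (trapezoid, 2 panels, h=0.4500): -0.04551
T(1,1) = -0.04551 + (-0.04551 − 0.13601)/3 = -0.10602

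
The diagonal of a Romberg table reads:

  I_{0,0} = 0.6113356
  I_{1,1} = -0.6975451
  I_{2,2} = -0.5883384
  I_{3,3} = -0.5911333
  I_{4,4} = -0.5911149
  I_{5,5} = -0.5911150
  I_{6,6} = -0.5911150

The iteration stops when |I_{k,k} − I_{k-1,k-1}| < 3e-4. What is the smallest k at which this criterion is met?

k = 4

|I_{1,1} − I_{0,0}| = 1.3088807 ≥ 3e-4
|I_{2,2} − I_{1,1}| = 0.1092067 ≥ 3e-4
|I_{3,3} − I_{2,2}| = 0.0027949 ≥ 3e-4
|I_{4,4} − I_{3,3}| = 0.0000184 < 3e-4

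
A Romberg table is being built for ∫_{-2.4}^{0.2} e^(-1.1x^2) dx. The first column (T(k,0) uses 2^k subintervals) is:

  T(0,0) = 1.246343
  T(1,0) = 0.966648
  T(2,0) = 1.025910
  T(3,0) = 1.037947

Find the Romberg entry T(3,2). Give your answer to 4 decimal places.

T(2,1) = (4·1.025910 − 0.966648) / 3 = 1.045664
T(3,1) = (4·1.037947 − 1.025910) / 3 = 1.041959
T(3,2) = 1.041959 + (1.041959 − 1.045664)/15 = 1.041712

1.0417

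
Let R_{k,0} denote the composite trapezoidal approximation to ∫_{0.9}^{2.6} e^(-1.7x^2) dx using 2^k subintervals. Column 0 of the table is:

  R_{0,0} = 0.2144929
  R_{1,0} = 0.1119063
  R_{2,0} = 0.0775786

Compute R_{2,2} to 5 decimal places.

0.06536

Richardson extrapolation on the trapezoidal column (denominator 4−1=3):
R_{1,1} = (4·0.1119063 − 0.2144929) / 3 = 0.0777108
R_{2,1} = 0.0775786 + (0.0775786 − 0.1119063)/3 = 0.0661360
R_{2,2} = (16·0.0661360 − 0.0777108) / 15 = 0.0653643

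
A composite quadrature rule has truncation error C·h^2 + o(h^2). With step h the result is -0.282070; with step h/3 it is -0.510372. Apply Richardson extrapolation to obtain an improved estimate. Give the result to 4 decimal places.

-0.5389

The leading error scales as h^2; refining by a factor of 3 reduces it by 3^2 = 9.
Extrapolated value = (9·A(h/3) − A(h)) / (9 − 1)
= (9·(-0.510372) − (-0.282070)) / 8
= -4.311278 / 8 = -0.538910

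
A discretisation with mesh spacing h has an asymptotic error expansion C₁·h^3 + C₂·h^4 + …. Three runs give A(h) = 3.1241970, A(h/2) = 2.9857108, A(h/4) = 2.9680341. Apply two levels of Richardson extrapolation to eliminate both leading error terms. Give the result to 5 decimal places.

2.96548

First eliminate the h^3 term (factor 2^3 = 8):
  B₁ = (8·2.9857108 − 3.1241970)/7 = 2.9659271
  B₂ = (8·2.9680341 − 2.9857108)/7 = 2.9655089
Then eliminate the h^4 term (factor 2^4 = 16):
  (16·2.9655089 − 2.9659271)/15 = 2.9654810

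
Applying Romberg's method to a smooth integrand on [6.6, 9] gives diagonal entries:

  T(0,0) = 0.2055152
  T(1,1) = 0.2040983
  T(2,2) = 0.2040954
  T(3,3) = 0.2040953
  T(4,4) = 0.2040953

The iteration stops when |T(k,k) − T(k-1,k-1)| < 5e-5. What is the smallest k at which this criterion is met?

|T(1,1) − T(0,0)| = 0.0014169 ≥ 5e-5
|T(2,2) − T(1,1)| = 0.0000029 < 5e-5

k = 2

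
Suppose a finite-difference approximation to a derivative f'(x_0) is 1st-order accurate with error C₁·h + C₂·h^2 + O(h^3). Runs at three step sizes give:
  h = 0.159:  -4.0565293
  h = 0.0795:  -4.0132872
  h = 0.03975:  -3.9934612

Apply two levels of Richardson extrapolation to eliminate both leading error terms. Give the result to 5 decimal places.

First eliminate the h term (factor 2^1 = 2):
  B₁ = (2·(-4.0132872) − (-4.0565293))/1 = -3.9700451
  B₂ = (2·(-3.9934612) − (-4.0132872))/1 = -3.9736352
Then eliminate the h^2 term (factor 2^2 = 4):
  (4·(-3.9736352) − (-3.9700451))/3 = -3.9748319

-3.97483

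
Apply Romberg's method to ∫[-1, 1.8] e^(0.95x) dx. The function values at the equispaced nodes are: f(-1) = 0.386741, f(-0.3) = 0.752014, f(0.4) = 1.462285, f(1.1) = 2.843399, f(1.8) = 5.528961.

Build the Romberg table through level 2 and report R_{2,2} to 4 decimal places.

5.4137

R_{0,0} (trapezoid, 1 panel, h=2.8000): 8.281983
R_{1,0} (trapezoid, 2 panels, h=1.4000): 6.188190
R_{2,0} (trapezoid, 4 panels, h=0.7000): 5.610884
R_{1,1} = 6.188190 + (6.188190 − 8.281983)/3 = 5.490259
R_{2,1} = 5.610884 + (5.610884 − 6.188190)/3 = 5.418449
R_{2,2} = 5.418449 + (5.418449 − 5.490259)/15 = 5.413662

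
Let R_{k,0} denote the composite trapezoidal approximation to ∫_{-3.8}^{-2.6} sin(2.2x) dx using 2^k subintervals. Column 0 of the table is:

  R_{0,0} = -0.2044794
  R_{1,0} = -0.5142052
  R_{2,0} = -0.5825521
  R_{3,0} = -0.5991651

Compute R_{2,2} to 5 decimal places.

Richardson extrapolation on the trapezoidal column (denominator 4−1=3):
R_{1,1} = (4·(-0.5142052) − (-0.2044794)) / 3 = -0.6174471
R_{2,1} = (4·(-0.5825521) − (-0.5142052)) / 3 = -0.6053344
R_{2,2} = (16·(-0.6053344) − (-0.6174471)) / 15 = -0.6045269

-0.60453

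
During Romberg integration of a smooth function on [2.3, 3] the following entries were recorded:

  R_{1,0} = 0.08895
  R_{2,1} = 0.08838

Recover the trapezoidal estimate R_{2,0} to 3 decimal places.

From R_{2,1} = (4·R_{2,0} − R_{1,0})/3, solve for R_{2,0}:
4·R_{2,0} = 3·0.08838 + 0.08895 = 0.35409
R_{2,0} = 0.08852

0.089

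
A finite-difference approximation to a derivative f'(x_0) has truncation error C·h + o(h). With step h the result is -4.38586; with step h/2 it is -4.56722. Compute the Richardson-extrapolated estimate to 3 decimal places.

-4.749

The leading error scales as h; refining by a factor of 2 reduces it by 2^1 = 2.
Extrapolated value = (2·A(h/2) − A(h)) / (2 − 1)
= (2·(-4.56722) − (-4.38586)) / 1
= -4.74858 / 1 = -4.74858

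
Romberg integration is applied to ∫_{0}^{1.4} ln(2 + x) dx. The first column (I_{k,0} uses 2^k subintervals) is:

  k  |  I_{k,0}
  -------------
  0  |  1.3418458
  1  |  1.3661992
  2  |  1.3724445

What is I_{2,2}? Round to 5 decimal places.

Richardson extrapolation on the trapezoidal column (denominator 4−1=3):
I_{1,1} = (4·1.3661992 − 1.3418458) / 3 = 1.3743170
I_{2,1} = 1.3724445 + (1.3724445 − 1.3661992)/3 = 1.3745263
I_{2,2} = 1.3745263 + (1.3745263 − 1.3743170)/15 = 1.3745403
(Column j=1 coincides with Simpson's rule on the same nodes.)

1.37454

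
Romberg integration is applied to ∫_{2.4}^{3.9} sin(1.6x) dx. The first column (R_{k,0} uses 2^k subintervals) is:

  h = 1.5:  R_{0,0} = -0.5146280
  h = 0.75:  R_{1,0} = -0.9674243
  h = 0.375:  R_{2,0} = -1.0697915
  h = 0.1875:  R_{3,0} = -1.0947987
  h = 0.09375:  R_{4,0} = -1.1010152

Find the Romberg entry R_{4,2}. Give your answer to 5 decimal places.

Richardson extrapolation on the trapezoidal column (denominator 4−1=3):
R_{3,1} = (4·(-1.0947987) − (-1.0697915)) / 3 = -1.1031344
R_{4,1} = (4·(-1.1010152) − (-1.0947987)) / 3 = -1.1030874
R_{4,2} = (16·(-1.1030874) − (-1.1031344)) / 15 = -1.1030843

-1.10308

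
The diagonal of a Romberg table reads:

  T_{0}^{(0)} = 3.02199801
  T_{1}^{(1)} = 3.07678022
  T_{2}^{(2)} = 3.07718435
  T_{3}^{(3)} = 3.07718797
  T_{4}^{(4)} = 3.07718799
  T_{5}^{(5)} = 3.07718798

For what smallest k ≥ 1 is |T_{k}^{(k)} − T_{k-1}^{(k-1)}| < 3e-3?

|T_{1}^{(1)} − T_{0}^{(0)}| = 0.05478221 ≥ 3e-3
|T_{2}^{(2)} − T_{1}^{(1)}| = 0.00040413 < 3e-3

k = 2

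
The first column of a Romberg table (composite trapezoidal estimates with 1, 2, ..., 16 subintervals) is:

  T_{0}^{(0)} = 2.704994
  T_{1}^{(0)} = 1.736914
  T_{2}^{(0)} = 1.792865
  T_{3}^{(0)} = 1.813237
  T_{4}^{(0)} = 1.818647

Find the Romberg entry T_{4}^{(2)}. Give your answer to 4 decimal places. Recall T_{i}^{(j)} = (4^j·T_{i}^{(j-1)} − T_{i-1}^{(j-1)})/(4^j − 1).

1.8205

Richardson extrapolation on the trapezoidal column (denominator 4−1=3):
T_{3}^{(1)} = (4·1.813237 − 1.792865) / 3 = 1.820028
T_{4}^{(1)} = (4·1.818647 − 1.813237) / 3 = 1.820450
T_{4}^{(2)} = (16·1.820450 − 1.820028) / 15 = 1.820478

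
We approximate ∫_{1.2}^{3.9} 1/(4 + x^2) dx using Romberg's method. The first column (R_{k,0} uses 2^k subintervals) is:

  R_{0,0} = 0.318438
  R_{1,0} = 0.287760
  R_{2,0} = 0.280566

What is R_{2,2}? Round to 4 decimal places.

0.2782

Richardson extrapolation on the trapezoidal column (denominator 4−1=3):
R_{1,1} = (4·0.287760 − 0.318438) / 3 = 0.277534
R_{2,1} = 0.280566 + (0.280566 − 0.287760)/3 = 0.278168
R_{2,2} = (16·0.278168 − 0.277534) / 15 = 0.278210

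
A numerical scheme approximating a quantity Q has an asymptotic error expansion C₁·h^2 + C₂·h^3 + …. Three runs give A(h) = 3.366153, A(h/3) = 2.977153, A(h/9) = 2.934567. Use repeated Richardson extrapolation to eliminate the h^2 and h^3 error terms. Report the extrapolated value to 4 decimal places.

2.9293

First eliminate the h^2 term (factor 3^2 = 9):
  B₁ = (9·2.977153 − 3.366153)/8 = 2.928528
  B₂ = (9·2.934567 − 2.977153)/8 = 2.929244
Then eliminate the h^3 term (factor 3^3 = 27):
  (27·2.929244 − 2.928528)/26 = 2.929272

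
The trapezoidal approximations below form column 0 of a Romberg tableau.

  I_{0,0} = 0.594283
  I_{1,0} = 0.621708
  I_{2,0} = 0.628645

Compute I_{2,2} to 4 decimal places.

0.6310

Richardson extrapolation on the trapezoidal column (denominator 4−1=3):
I_{1,1} = (4·0.621708 − 0.594283) / 3 = 0.630850
I_{2,1} = 0.628645 + (0.628645 − 0.621708)/3 = 0.630957
I_{2,2} = (16·0.630957 − 0.630850) / 15 = 0.630964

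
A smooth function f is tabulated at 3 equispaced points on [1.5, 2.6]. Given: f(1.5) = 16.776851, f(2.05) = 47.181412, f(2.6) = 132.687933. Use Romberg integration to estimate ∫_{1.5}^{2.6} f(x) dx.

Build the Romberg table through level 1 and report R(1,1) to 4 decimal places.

62.0016

R(0,0) (trapezoid, 1 panel, h=1.1000): 82.205631
R(1,0) (trapezoid, 2 panels, h=0.5500): 67.052592
R(1,1) = 67.052592 + (67.052592 − 82.205631)/3 = 62.001579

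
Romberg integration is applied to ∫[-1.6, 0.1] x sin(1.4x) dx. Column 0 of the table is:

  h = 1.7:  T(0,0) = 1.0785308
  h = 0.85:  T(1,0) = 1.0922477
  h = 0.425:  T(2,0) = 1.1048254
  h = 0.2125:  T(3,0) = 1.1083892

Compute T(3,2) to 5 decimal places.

Richardson extrapolation on the trapezoidal column (denominator 4−1=3):
T(2,1) = 1.1048254 + (1.1048254 − 1.0922477)/3 = 1.1090180
T(3,1) = (4·1.1083892 − 1.1048254) / 3 = 1.1095771
T(3,2) = (16·1.1095771 − 1.1090180) / 15 = 1.1096144
(Column j=1 coincides with Simpson's rule on the same nodes.)

1.10961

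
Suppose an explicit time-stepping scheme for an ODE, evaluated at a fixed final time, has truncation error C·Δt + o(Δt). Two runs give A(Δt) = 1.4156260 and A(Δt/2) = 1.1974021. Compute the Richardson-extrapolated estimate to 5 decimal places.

The leading error scales as Δt; refining by a factor of 2 reduces it by 2^1 = 2.
Extrapolated value = (2·A(Δt/2) − A(Δt)) / (2 − 1)
= (2·1.1974021 − 1.4156260) / 1
= 0.9791782 / 1 = 0.9791782

0.97918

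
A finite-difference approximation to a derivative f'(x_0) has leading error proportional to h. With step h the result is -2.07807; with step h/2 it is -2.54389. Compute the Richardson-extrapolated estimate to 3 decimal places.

Extrapolated value = (2·A(h/2) − A(h)) / (2 − 1)
= (2·(-2.54389) − (-2.07807)) / 1
= -3.00971 / 1 = -3.00971

-3.010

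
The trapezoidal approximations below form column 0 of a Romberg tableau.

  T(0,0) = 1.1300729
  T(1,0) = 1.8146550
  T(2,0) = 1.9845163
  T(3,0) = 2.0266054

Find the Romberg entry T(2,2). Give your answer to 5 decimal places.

2.04102

T(1,1) = (4·1.8146550 − 1.1300729) / 3 = 2.0428490
T(2,1) = 1.9845163 + (1.9845163 − 1.8146550)/3 = 2.0411367
T(2,2) = (16·2.0411367 − 2.0428490) / 15 = 2.0410225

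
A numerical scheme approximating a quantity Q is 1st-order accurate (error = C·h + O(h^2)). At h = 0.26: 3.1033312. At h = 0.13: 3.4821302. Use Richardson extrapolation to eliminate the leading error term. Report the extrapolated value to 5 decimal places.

3.86093

The leading error scales as h; refining by a factor of 2 reduces it by 2^1 = 2.
Extrapolated value = (2·A(h/2) − A(h)) / (2 − 1)
= (2·3.4821302 − 3.1033312) / 1
= 3.8609292 / 1 = 3.8609292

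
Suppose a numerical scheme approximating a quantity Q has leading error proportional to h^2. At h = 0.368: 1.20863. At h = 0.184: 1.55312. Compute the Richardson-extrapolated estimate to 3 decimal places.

Extrapolated value = (4·A(h/2) − A(h)) / (4 − 1)
= (4·1.55312 − 1.20863) / 3
= 5.00385 / 3 = 1.66795

1.668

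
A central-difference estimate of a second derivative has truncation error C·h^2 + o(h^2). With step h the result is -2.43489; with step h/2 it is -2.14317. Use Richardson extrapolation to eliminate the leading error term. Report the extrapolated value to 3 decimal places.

-2.046

Extrapolated value = (4·A(h/2) − A(h)) / (4 − 1)
= (4·(-2.14317) − (-2.43489)) / 3
= -6.13779 / 3 = -2.04593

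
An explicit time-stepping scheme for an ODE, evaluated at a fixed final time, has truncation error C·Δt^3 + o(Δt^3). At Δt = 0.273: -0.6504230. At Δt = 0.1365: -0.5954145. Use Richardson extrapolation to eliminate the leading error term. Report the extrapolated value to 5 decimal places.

Extrapolated value = (8·A(Δt/2) − A(Δt)) / (8 − 1)
= (8·(-0.5954145) − (-0.6504230)) / 7
= -4.1128930 / 7 = -0.5875561

-0.58756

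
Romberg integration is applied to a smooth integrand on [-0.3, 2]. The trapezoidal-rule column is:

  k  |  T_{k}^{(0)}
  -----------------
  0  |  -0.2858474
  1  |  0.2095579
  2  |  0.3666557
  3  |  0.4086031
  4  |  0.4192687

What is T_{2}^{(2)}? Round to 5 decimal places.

0.42198

T_{1}^{(1)} = 0.2095579 + (0.2095579 − (-0.2858474))/3 = 0.3746930
T_{2}^{(1)} = (4·0.3666557 − 0.2095579) / 3 = 0.4190216
T_{2}^{(2)} = 0.4190216 + (0.4190216 − 0.3746930)/15 = 0.4219768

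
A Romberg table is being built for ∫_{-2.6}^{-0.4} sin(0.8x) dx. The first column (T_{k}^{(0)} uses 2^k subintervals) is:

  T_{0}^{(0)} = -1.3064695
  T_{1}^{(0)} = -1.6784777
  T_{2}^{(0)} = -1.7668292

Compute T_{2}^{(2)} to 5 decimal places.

T_{1}^{(1)} = -1.6784777 + (-1.6784777 − (-1.3064695))/3 = -1.8024804
T_{2}^{(1)} = -1.7668292 + (-1.7668292 − (-1.6784777))/3 = -1.7962797
T_{2}^{(2)} = -1.7962797 + (-1.7962797 − (-1.8024804))/15 = -1.7958663

-1.79587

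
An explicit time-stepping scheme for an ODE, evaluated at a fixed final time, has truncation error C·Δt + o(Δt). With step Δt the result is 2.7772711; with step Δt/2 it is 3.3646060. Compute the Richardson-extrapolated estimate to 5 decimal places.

The leading error scales as Δt; refining by a factor of 2 reduces it by 2^1 = 2.
Extrapolated value = (2·A(Δt/2) − A(Δt)) / (2 − 1)
= (2·3.3646060 − 2.7772711) / 1
= 3.9519409 / 1 = 3.9519409

3.95194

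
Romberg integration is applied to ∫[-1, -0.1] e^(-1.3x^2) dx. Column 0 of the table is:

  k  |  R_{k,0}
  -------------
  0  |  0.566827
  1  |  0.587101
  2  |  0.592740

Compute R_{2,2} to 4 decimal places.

0.5947

Richardson extrapolation on the trapezoidal column (denominator 4−1=3):
R_{1,1} = (4·0.587101 − 0.566827) / 3 = 0.593859
R_{2,1} = 0.592740 + (0.592740 − 0.587101)/3 = 0.594620
R_{2,2} = (16·0.594620 − 0.593859) / 15 = 0.594671
(Column j=1 coincides with Simpson's rule on the same nodes.)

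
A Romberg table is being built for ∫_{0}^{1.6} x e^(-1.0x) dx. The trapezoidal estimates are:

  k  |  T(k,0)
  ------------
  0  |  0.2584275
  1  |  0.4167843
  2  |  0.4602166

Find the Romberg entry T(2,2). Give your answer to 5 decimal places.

0.47504

Richardson extrapolation on the trapezoidal column (denominator 4−1=3):
T(1,1) = 0.4167843 + (0.4167843 − 0.2584275)/3 = 0.4695699
T(2,1) = 0.4602166 + (0.4602166 − 0.4167843)/3 = 0.4746940
T(2,2) = (16·0.4746940 − 0.4695699) / 15 = 0.4750356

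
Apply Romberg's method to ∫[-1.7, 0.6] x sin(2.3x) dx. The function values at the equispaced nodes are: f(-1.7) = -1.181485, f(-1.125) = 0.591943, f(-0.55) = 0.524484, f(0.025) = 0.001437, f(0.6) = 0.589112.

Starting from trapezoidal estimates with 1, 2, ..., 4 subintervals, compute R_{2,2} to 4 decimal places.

R_{0,0} (trapezoid, 1 panel, h=2.3000): -0.681229
R_{1,0} (trapezoid, 2 panels, h=1.1500): 0.262542
R_{2,0} (trapezoid, 4 panels, h=0.5750): 0.472465
R_{1,1} = 0.262542 + (0.262542 − (-0.681229))/3 = 0.577132
R_{2,1} = 0.472465 + (0.472465 − 0.262542)/3 = 0.542439
R_{2,2} = 0.542439 + (0.542439 − 0.577132)/15 = 0.540126

0.5401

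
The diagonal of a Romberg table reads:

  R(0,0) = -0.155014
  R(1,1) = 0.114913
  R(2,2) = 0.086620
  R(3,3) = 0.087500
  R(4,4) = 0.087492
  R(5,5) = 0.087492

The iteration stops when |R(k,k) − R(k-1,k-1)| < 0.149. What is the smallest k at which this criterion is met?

|R(1,1) − R(0,0)| = 0.269927 ≥ 0.149
|R(2,2) − R(1,1)| = 0.028293 < 0.149

k = 2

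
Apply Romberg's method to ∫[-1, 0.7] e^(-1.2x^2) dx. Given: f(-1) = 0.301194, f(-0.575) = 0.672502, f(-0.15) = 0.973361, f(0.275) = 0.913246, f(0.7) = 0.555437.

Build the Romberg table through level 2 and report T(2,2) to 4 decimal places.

T(0,0) (trapezoid, 1 panel, h=1.7000): 0.728136
T(1,0) (trapezoid, 2 panels, h=0.8500): 1.191425
T(2,0) (trapezoid, 4 panels, h=0.4250): 1.269655
T(1,1) = 1.191425 + (1.191425 − 0.728136)/3 = 1.345855
T(2,1) = 1.269655 + (1.269655 − 1.191425)/3 = 1.295732
T(2,2) = 1.295732 + (1.295732 − 1.345855)/15 = 1.292390

1.2924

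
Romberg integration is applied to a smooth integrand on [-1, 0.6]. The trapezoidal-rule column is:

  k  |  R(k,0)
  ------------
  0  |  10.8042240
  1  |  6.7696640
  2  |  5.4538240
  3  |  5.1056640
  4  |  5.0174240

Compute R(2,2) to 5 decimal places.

R(1,1) = 6.7696640 + (6.7696640 − 10.8042240)/3 = 5.4248107
R(2,1) = 5.4538240 + (5.4538240 − 6.7696640)/3 = 5.0152107
R(2,2) = (16·5.0152107 − 5.4248107) / 15 = 4.9879040
(Column j=1 coincides with Simpson's rule on the same nodes.)

4.98790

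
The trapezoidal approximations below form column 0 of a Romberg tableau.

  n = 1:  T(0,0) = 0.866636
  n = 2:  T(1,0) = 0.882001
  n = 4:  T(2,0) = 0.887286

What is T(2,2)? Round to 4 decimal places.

Richardson extrapolation on the trapezoidal column (denominator 4−1=3):
T(1,1) = (4·0.882001 − 0.866636) / 3 = 0.887123
T(2,1) = (4·0.887286 − 0.882001) / 3 = 0.889048
T(2,2) = 0.889048 + (0.889048 − 0.887123)/15 = 0.889176

0.8892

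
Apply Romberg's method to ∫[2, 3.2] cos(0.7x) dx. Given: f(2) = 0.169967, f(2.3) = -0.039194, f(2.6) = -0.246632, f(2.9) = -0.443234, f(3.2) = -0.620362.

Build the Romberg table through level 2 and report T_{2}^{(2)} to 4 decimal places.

-0.2873

T_{0}^{(0)} (trapezoid, 1 panel, h=1.2000): -0.270237
T_{1}^{(0)} (trapezoid, 2 panels, h=0.6000): -0.283098
T_{2}^{(0)} (trapezoid, 4 panels, h=0.3000): -0.286277
T_{1}^{(1)} = -0.283098 + (-0.283098 − (-0.270237))/3 = -0.287385
T_{2}^{(1)} = -0.286277 + (-0.286277 − (-0.283098))/3 = -0.287337
T_{2}^{(2)} = -0.287337 + (-0.287337 − (-0.287385))/15 = -0.287334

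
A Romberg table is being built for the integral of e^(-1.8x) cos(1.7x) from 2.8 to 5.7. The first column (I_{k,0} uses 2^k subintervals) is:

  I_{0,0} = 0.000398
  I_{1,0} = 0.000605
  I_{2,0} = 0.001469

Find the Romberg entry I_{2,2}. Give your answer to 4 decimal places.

0.0018

Richardson extrapolation on the trapezoidal column (denominator 4−1=3):
I_{1,1} = 0.000605 + (0.000605 − 0.000398)/3 = 0.000674
I_{2,1} = 0.001469 + (0.001469 − 0.000605)/3 = 0.001757
I_{2,2} = 0.001757 + (0.001757 − 0.000674)/15 = 0.001829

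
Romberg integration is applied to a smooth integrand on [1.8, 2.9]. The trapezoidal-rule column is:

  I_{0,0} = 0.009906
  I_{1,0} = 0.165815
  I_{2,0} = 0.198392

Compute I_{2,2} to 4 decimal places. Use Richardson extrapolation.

0.2087

Richardson extrapolation on the trapezoidal column (denominator 4−1=3):
I_{1,1} = (4·0.165815 − 0.009906) / 3 = 0.217785
I_{2,1} = (4·0.198392 − 0.165815) / 3 = 0.209251
I_{2,2} = 0.209251 + (0.209251 − 0.217785)/15 = 0.208682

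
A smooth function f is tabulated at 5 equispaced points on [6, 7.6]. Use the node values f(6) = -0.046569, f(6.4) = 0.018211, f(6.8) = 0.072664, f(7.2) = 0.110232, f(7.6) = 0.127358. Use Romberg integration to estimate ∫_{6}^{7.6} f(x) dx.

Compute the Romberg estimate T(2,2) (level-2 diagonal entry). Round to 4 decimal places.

T(0,0) (trapezoid, 1 panel, h=1.6000): 0.064631
T(1,0) (trapezoid, 2 panels, h=0.8000): 0.090447
T(2,0) (trapezoid, 4 panels, h=0.4000): 0.096601
T(1,1) = 0.090447 + (0.090447 − 0.064631)/3 = 0.099052
T(2,1) = 0.096601 + (0.096601 − 0.090447)/3 = 0.098652
T(2,2) = 0.098652 + (0.098652 − 0.099052)/15 = 0.098625

0.0986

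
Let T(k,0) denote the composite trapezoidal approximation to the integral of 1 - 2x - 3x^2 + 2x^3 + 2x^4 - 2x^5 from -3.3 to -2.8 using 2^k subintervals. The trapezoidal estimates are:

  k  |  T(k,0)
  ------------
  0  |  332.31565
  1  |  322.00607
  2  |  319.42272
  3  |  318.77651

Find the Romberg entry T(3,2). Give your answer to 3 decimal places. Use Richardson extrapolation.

318.561

Richardson extrapolation on the trapezoidal column (denominator 4−1=3):
T(2,1) = (4·319.42272 − 322.00607) / 3 = 318.56160
T(3,1) = 318.77651 + (318.77651 − 319.42272)/3 = 318.56111
T(3,2) = 318.56111 + (318.56111 − 318.56160)/15 = 318.56108
(Column j=1 coincides with Simpson's rule on the same nodes.)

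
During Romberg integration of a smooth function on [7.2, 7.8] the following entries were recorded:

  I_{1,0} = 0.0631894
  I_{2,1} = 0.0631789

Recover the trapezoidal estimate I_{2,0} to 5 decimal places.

0.06318

From I_{2,1} = (4·I_{2,0} − I_{1,0})/3, solve for I_{2,0}:
4·I_{2,0} = 3·0.0631789 + 0.0631894 = 0.2527261
I_{2,0} = 0.0631815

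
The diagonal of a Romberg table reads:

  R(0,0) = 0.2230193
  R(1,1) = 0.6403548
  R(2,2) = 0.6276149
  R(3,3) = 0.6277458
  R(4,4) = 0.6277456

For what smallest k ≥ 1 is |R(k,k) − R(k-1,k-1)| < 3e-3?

|R(1,1) − R(0,0)| = 0.4173355 ≥ 3e-3
|R(2,2) − R(1,1)| = 0.0127399 ≥ 3e-3
|R(3,3) − R(2,2)| = 0.0001309 < 3e-3

k = 3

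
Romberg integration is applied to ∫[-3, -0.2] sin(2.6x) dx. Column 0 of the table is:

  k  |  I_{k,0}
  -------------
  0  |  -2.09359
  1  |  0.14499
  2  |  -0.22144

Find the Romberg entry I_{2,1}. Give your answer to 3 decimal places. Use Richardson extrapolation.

-0.344

I_{2,1} = -0.22144 + (-0.22144 − 0.14499)/3 = -0.34358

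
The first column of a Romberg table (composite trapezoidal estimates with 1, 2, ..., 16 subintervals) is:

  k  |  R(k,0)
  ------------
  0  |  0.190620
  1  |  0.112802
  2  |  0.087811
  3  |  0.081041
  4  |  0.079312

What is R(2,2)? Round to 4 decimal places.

0.0790

R(1,1) = 0.112802 + (0.112802 − 0.190620)/3 = 0.086863
R(2,1) = 0.087811 + (0.087811 − 0.112802)/3 = 0.079481
R(2,2) = (16·0.079481 − 0.086863) / 15 = 0.078989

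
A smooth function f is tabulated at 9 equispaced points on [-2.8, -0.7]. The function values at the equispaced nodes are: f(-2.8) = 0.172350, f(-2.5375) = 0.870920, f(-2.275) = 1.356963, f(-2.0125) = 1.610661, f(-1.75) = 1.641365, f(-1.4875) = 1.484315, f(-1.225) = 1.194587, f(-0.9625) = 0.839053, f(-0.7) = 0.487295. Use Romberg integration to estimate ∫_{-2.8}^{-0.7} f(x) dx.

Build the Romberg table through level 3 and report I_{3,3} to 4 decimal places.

I_{0,0} (trapezoid, 1 panel, h=2.1000): 0.692627
I_{1,0} (trapezoid, 2 panels, h=1.0500): 2.069747
I_{2,0} (trapezoid, 4 panels, h=0.5250): 2.374437
I_{3,0} (trapezoid, 8 panels, h=0.2625): 2.448518
I_{1,1} = 2.069747 + (2.069747 − 0.692627)/3 = 2.528787
I_{2,1} = 2.374437 + (2.374437 − 2.069747)/3 = 2.476000
I_{3,1} = 2.448518 + (2.448518 − 2.374437)/3 = 2.473212
I_{2,2} = 2.476000 + (2.476000 − 2.528787)/15 = 2.472481
I_{3,2} = 2.473212 + (2.473212 − 2.476000)/15 = 2.473026
I_{3,3} = 2.473026 + (2.473026 − 2.472481)/63 = 2.473035

2.4730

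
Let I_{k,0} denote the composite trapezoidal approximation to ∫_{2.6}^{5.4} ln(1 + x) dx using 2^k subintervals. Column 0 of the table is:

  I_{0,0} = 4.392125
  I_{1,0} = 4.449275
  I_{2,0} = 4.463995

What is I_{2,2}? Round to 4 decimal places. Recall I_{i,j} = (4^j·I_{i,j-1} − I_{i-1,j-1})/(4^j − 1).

I_{1,1} = 4.449275 + (4.449275 − 4.392125)/3 = 4.468325
I_{2,1} = 4.463995 + (4.463995 − 4.449275)/3 = 4.468902
I_{2,2} = 4.468902 + (4.468902 − 4.468325)/15 = 4.468940

4.4689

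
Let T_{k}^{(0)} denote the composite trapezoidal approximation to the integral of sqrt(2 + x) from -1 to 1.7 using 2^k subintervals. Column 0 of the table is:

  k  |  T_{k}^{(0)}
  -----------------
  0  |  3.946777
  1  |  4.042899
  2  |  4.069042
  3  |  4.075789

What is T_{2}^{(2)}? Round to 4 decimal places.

4.0779

Richardson extrapolation on the trapezoidal column (denominator 4−1=3):
T_{1}^{(1)} = 4.042899 + (4.042899 − 3.946777)/3 = 4.074940
T_{2}^{(1)} = 4.069042 + (4.069042 − 4.042899)/3 = 4.077756
T_{2}^{(2)} = (16·4.077756 − 4.074940) / 15 = 4.077944
(Column j=1 coincides with Simpson's rule on the same nodes.)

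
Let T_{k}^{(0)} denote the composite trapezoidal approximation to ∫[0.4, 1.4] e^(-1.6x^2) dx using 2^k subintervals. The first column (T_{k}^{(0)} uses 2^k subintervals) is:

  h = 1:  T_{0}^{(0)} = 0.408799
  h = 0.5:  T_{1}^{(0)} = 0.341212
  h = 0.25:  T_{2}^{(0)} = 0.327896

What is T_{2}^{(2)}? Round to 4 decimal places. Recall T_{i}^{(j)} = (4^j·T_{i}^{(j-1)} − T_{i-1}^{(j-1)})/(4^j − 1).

Richardson extrapolation on the trapezoidal column (denominator 4−1=3):
T_{1}^{(1)} = 0.341212 + (0.341212 − 0.408799)/3 = 0.318683
T_{2}^{(1)} = (4·0.327896 − 0.341212) / 3 = 0.323457
T_{2}^{(2)} = 0.323457 + (0.323457 − 0.318683)/15 = 0.323775

0.3238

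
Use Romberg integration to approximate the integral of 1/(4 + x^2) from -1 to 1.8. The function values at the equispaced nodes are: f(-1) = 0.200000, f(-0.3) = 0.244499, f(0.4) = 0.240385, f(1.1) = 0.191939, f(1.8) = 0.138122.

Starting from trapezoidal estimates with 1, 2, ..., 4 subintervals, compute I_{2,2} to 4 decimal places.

0.5979

I_{0,0} (trapezoid, 1 panel, h=2.8000): 0.473371
I_{1,0} (trapezoid, 2 panels, h=1.4000): 0.573224
I_{2,0} (trapezoid, 4 panels, h=0.7000): 0.592119
I_{1,1} = 0.573224 + (0.573224 − 0.473371)/3 = 0.606508
I_{2,1} = 0.592119 + (0.592119 − 0.573224)/3 = 0.598417
I_{2,2} = 0.598417 + (0.598417 − 0.606508)/15 = 0.597878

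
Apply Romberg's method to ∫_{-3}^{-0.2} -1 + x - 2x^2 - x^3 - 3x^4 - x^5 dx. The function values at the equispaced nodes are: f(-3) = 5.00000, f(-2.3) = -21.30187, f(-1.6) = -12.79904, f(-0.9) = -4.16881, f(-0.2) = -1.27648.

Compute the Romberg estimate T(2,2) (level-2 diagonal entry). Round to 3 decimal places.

T(0,0) (trapezoid, 1 panel, h=2.8000): 5.21293
T(1,0) (trapezoid, 2 panels, h=1.4000): -15.31219
T(2,0) (trapezoid, 4 panels, h=0.7000): -25.48557
T(1,1) = -15.31219 + (-15.31219 − 5.21293)/3 = -22.15390
T(2,1) = -25.48557 + (-25.48557 − (-15.31219))/3 = -28.87670
T(2,2) = -28.87670 + (-28.87670 − (-22.15390))/15 = -29.32489

-29.325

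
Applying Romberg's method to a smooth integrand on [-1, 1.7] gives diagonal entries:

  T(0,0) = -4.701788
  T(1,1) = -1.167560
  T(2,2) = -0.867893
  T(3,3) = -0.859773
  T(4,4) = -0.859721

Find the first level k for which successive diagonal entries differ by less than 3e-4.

k = 4

|T(1,1) − T(0,0)| = 3.534228 ≥ 3e-4
|T(2,2) − T(1,1)| = 0.299667 ≥ 3e-4
|T(3,3) − T(2,2)| = 0.008120 ≥ 3e-4
|T(4,4) − T(3,3)| = 0.000052 < 3e-4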